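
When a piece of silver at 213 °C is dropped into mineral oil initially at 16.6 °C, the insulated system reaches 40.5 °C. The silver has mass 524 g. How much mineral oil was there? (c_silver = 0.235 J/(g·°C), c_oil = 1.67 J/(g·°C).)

m ≈ 532 g

|Q_silver| = |Q_oil|:
524·0.235·(213 − 40.5) = m·1.67·(40.5 − 16.6)
39.91 m = 21242  ⇒  m ≈ 532.2 g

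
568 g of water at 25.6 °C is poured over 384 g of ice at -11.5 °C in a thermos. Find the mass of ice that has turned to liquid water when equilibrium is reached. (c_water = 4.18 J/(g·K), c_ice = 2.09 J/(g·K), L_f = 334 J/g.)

m_melted ≈ 154 g

Heat available from the water dropping to 0 °C: 568·4.18·25.6 = 60781 J.
Warming the ice to 0 °C takes 384·2.09·11.5 = 9229.4 J, leaving 51551 J for melting.
Fully melting the ice requires m_ice L_f = 384·334 = 128256 J.
Since 51551 < 128256 J, not all the ice melts; equilibrium is at 0 °C.
Mass melted = 51551/334 ≈ 154.3 g.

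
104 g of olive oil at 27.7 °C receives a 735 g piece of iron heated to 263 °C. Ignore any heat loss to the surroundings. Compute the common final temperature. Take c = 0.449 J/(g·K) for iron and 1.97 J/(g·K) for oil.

Heat gained plus heat lost sum to zero:
735×0.449×(T − 263) + 104×1.97×(T − 27.7) = 0
534.89 T = 92469
T = 92469/534.89 ≈ 172.87 °C

T_f ≈ 172.9 °C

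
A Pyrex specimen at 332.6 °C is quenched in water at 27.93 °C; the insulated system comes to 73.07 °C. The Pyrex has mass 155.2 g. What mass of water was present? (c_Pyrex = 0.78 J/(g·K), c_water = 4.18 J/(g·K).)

m ≈ 167 g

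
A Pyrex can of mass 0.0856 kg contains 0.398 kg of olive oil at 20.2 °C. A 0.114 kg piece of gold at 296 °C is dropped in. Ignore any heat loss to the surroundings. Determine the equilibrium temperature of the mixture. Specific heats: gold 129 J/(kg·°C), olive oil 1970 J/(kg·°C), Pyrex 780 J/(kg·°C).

T_f ≈ 24.9 °C

Setting the total heat transfer to zero:
0.114×129×(T − 296) + 0.398×1970×(T − 20.2) + 0.0856×780×(T − 20.2) = 0
865.53 T = 21540
T ≈ 24.89 °C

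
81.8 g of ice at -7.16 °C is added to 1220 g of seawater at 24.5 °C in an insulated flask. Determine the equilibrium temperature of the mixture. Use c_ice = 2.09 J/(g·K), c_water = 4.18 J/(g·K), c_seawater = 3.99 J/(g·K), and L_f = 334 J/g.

T_f ≈ 17.4 °C

Energy conservation, ΣQ = 0:
ice -7.16→0 °C: 81.8·2.09·7.16 = 1224.1
  melt ice: 81.8·334 = 27321
  meltwater 0→T: 81.8·4.18·T = 341.92 T
  seawater cools: 1220·3.99·(T − 24.5) = 4867.8(T − 24.5)
5209.7 T = 119261 − 28545 = 90716
T ≈ 17.41 °C. Since T > 0 °C, the all-ice-melts assumption holds.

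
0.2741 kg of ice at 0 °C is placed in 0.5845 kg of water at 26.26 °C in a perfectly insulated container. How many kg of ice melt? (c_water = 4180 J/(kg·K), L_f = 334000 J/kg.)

m_melted ≈ 0.192 kg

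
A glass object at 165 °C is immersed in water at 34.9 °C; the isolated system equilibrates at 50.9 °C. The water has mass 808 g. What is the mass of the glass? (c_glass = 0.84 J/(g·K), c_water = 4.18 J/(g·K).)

|Q_glass| = |Q_water|:
m×0.84×(165 − 50.9) = 808×4.18×(50.9 − 34.9)
95.84 m = 54039  ⇒  m ≈ 563.8 g

m ≈ 564 g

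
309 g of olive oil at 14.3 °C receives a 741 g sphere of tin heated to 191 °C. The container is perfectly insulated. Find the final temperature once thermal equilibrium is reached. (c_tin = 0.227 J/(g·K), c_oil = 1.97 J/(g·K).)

Heat gained plus heat lost sum to zero:
741*0.227*(T − 191) + 309*1.97*(T − 14.3) = 0
(168.21 + 608.73) T = 168.21*191 + 608.73*14.3
T = 40832/776.94 ≈ 52.56 °C

T_f ≈ 52.6 °C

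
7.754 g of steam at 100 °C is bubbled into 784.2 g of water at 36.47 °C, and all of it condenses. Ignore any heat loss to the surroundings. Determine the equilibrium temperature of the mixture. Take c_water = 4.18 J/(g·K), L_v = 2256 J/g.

T_f ≈ 42.4 °C

Net heat exchanged in the isolated system is zero:
latent heat released on condensation: 7.754×2256 = 17493
  condensate cools 100→T: 7.754×4.18×(T − 100) = 32.41(T − 100)
  water warms: 784.2×4.18×(T − 36.47) = 3278(T − 36.47)
3310.4 T = 17493 + 3241.2 + 119547 = 140281
T ≈ 42.38 °C (< 100 °C, so full condensation is consistent).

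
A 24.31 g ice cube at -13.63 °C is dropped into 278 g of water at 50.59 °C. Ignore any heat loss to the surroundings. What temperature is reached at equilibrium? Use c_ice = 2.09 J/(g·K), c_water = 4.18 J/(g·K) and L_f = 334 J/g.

T_f ≈ 39.5 °C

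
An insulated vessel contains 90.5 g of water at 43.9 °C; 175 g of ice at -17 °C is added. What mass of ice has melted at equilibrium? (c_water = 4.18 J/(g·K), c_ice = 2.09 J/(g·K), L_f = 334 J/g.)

m_melted ≈ 31.1 g

Heat available from the water dropping to 0 °C: 90.5·4.18·43.9 = 16607 J.
Warming the ice to 0 °C takes 175·2.09·17 = 6217.8 J, leaving 10389 J for melting.
To melt every bit of ice: 175·334 = 58450 J.
Since 10389 < 58450 J, not all the ice melts; equilibrium is at 0 °C.
m_melted·334 = 10389  ⇒  m_melted ≈ 31.11 g.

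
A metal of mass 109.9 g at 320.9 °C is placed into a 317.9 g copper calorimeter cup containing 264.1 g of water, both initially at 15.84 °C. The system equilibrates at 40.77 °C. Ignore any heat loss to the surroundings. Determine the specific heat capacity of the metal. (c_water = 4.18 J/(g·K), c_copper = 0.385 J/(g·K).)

Net heat exchanged in the isolated system is zero:
109.9·c·(40.77 − 320.9) + 264.1·4.18·(40.77 − 15.84) + 317.9·0.385·(40.77 − 15.84) = 0
-30786 c = -30572
c = -30572/-30786 ≈ 0.9931 J/(g·K)

c ≈ 0.993 J/(g·K)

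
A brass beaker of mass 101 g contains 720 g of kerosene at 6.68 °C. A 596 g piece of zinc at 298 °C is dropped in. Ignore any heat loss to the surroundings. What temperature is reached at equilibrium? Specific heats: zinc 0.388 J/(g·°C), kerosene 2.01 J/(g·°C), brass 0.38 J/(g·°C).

T_f ≈ 45.9 °C

Conservation of energy gives ΣQ = 0:
596×0.388×(T − 298) + 720×2.01×(T − 6.68) + 101×0.38×(T − 6.68) = 0
(231.25 + 1447.2 + 38.38) T = 231.25×298 + 1447.2×6.68 + 38.38×6.68
T = 78836 / 1716.8 = 45.9 °C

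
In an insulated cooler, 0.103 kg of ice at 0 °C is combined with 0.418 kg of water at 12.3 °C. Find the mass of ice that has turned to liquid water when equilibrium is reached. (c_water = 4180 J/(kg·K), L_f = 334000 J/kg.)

Cooling the water to 0 °C releases 0.418·4180·12.3 = 21491 J.
Melting all 0.103 kg of ice would need 0.103·334000 = 34402 J.
21491 J < 34402 J, so only part of the ice melts and the system sits at 0 °C.
m_melt = 21491 / L_f = 0.06434 kg.

m_melted ≈ 0.0643 kg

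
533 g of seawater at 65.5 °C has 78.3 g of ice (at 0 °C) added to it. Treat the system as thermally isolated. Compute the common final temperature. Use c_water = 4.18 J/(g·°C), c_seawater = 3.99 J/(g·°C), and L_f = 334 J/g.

Let T be the final temperature. ΣQ_i = 0:
melt ice: 78.3×334 = 26152
  meltwater 0→T: 78.3×4.18×T = 327.29 T
  seawater cools: 533×3.99×(T − 65.5) = 2126.7(T − 65.5)
2454 T = 139297 − 26152 = 113145
T ≈ 46.11 °C — above 0 °C, consistent with complete melting.

T_f ≈ 46.1 °C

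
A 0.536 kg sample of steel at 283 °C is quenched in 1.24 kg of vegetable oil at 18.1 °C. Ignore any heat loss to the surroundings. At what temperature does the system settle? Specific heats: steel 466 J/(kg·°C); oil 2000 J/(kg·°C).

T_f = Σ m_i c_i T_i / Σ m_i c_i:
T_f = (249.78*283 + 2480*18.1) / (249.78 + 2480)
    = 115575 / 2729.8 ≈ 42.34 °C

T_f ≈ 42.3 °C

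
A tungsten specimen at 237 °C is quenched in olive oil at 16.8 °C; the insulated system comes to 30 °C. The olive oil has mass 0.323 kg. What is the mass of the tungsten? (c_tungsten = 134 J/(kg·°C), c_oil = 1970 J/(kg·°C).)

Heat lost by the tungsten = heat gained by the oil:
m×134×(237 − 30) = 0.323×1970×(30 − 16.8)
27738 m = 8399.3  ⇒  m ≈ 0.3028 kg

m ≈ 0.303 kg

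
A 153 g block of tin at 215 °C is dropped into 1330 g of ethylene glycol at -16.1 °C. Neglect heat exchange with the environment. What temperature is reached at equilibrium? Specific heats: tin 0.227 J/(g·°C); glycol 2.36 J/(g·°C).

Let T be the final temperature. ΣQ_i = 0:
153·0.227·(T − 215) + 1330·2.36·(T − (-16.1)) = 0
34.73(T − 215) + 3138.8(T − (-16.1)) = 0
3173.5 T = -43068
T ≈ -13.57 °C

T_f ≈ -13.6 °C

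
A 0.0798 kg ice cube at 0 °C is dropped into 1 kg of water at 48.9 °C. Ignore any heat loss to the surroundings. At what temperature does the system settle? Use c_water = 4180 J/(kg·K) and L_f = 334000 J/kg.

T_f ≈ 39.4 °C

Net heat exchanged in the isolated system is zero:
fusion: m_ice L_f = 0.0798×334000 = 26653; warm the meltwater: 333.56 T; water cools: 1×4180×(T − 48.9) = 4180(T − 48.9)
4513.6 T = 204402 − 26653 = 177749
T ≈ 39.38 °C. Since T > 0 °C, the all-ice-melts assumption holds.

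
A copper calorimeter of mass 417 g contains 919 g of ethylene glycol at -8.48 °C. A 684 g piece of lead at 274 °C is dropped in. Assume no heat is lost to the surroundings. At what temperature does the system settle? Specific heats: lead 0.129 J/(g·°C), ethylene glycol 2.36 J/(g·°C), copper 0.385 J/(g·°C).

Heat gained plus heat lost sum to zero:
684·0.129·(T − 274) + 919·2.36·(T − (-8.48)) + 417·0.385·(T − (-8.48)) = 0
2417.6 T = 4423.5
T = 4423.5 / 2417.6 = 1.83 °C

T_f ≈ 1.8 °C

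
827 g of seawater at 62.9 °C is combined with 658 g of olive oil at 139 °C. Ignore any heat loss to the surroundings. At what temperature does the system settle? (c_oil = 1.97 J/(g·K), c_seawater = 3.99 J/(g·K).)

T_f ≈ 84.4 °C

Taking heat into each body as positive, Σ m c ΔT = 0:
658×1.97×(T − 139) + 827×3.99×(T − 62.9) = 0
4596 T = 387733
T ≈ 84.36 °C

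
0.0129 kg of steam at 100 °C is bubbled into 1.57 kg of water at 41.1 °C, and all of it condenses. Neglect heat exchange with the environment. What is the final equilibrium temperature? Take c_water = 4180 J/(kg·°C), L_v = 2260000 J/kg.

T_f ≈ 46.0 °C

Net heat exchanged in the isolated system is zero:
steam→water at 100 °C releases m L_v = 0.0129×2260000 = 29154; condensed water 100 °C→T: 53.92(T − 100); original water: 6562.6(T − 41.1)
6616.5 T = 29154 + 5392.2 + 269723 = 304269
T ≈ 45.99 °C (< 100 °C, so full condensation is consistent).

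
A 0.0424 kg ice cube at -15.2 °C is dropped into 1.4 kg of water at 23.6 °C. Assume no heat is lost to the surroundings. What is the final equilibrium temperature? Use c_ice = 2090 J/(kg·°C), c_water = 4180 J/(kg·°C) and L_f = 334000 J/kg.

T_f ≈ 20.3 °C

Setting the total heat transfer to zero:
warm ice to 0 °C: 0.0424×2090×(0 − (-15.2)) = 1347
  fusion: m_ice L_f = 0.0424×334000 = 14162
  meltwater 0→T: 0.0424×4180×T = 177.23 T
  water cools: 1.4×4180×(T − 23.6) = 5852(T − 23.6)
6029.2 T = 138107 − 15509 = 122599
T ≈ 20.33 °C — above 0 °C, consistent with complete melting.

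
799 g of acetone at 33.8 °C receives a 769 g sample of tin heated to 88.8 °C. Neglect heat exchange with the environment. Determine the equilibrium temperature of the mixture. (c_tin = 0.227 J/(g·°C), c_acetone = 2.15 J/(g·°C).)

Setting the total heat transfer to zero:
769·0.227·(T − 88.8) + 799·2.15·(T − 33.8) = 0
(174.56 + 1717.8) T = 174.56·88.8 + 1717.8·33.8
T = 73565/1892.4 ≈ 38.87 °C

T_f ≈ 38.9 °C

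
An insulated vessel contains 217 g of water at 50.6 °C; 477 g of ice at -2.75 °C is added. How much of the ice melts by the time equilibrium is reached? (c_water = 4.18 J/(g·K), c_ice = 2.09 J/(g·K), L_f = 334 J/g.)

m_melted ≈ 129 g

Water can give up m c ΔT = 217·4.18·50.6 = 45897 J before reaching 0 °C.
Of that, 477·2.09·2.75 = 2741.6 J goes to bring the ice to 0 °C, leaving 43156 J.
To melt every bit of ice: 477·334 = 159318 J.
Since 43156 < 159318 J, not all the ice melts; equilibrium is at 0 °C.
m_melt = 43156 / L_f = 129.2 g.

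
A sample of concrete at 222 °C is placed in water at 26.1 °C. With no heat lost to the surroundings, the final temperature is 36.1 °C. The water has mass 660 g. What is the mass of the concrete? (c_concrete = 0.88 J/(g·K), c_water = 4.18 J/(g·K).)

Net heat exchanged in the isolated system is zero:
m·0.88·(36.1 − 222) + 660·4.18·(36.1 − 26.1) = 0
-163.59 m = -27588
m = -27588/-163.59 ≈ 168.6 g

m ≈ 169 g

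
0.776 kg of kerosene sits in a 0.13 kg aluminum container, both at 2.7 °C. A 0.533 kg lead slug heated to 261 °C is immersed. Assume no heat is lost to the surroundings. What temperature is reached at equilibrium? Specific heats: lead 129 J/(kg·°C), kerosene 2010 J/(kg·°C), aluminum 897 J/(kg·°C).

T_f ≈ 12.9 °C

Conservation of energy gives ΣQ = 0:
0.533×129×(T − 261) + 0.776×2010×(T − 2.7) + 0.13×897×(T − 2.7) = 0
68.76(T − 261) + 1559.8(T − 2.7) + 116.61(T − 2.7) = 0
1745.1 T = 22472
T ≈ 12.88 °C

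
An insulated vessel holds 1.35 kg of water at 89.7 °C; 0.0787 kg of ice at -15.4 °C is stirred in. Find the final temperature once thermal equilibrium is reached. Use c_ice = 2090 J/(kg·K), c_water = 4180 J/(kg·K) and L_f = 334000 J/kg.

T_f ≈ 79.9 °C

Heat gained plus heat lost sum to zero:
ice -15.4→0 °C: 0.0787×2090×15.4 = 2533; latent heat to melt: 0.0787×334000 = 26286; meltwater 0→T: 0.0787×4180×T = 328.97 T; water: 5643(T − 89.7)
5972 T = 506177 − 28819 = 477358
T ≈ 79.93 °C (positive, so assuming full melt was valid).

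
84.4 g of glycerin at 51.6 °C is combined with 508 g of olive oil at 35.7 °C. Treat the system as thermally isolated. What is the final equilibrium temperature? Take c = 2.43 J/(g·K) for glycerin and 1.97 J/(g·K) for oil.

Let T be the final temperature. ΣQ_i = 0:
84.4*2.43*(T − 51.6) + 508*1.97*(T − 35.7) = 0
205.09(T − 51.6) + 1000.8(T − 35.7) = 0
(205.09 + 1000.8) T = 205.09*51.6 + 1000.8*35.7
T = 46310 / 1205.9 = 38.4 °C

T_f ≈ 38.4 °C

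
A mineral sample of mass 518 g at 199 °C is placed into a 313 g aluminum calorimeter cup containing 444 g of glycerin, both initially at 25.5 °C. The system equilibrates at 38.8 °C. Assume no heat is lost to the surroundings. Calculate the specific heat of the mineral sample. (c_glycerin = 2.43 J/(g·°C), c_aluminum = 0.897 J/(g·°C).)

Taking heat into each body as positive, Σ m c ΔT = 0:
518·c·(38.8 − 199) + 444·2.43·(38.8 − 25.5) + 313·0.897·(38.8 − 25.5) = 0
-82984 c = -18084
c = -18084/-82984 ≈ 0.2179 J/(g·°C)

c ≈ 0.218 J/(g·°C)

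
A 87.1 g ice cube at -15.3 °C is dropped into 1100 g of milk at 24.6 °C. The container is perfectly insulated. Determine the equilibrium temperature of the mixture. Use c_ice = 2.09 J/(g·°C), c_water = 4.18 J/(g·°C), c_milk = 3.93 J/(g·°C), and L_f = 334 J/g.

Energy conservation, ΣQ = 0:
ice -15.3→0 °C: 87.1×2.09×15.3 = 2785.2; latent heat to melt: 87.1×334 = 29091; warm the meltwater: 364.08 T; milk: 4323(T − 24.6)
4687.1 T = 106346 − 31877 = 74469
T ≈ 15.89 °C. Since T > 0 °C, the all-ice-melts assumption holds.

T_f ≈ 15.9 °C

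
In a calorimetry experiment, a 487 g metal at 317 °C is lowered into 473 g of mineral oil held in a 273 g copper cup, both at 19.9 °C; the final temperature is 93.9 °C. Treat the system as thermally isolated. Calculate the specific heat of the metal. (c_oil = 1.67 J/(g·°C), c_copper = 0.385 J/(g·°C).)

Energy conservation, ΣQ = 0:
487×c×(93.9 − 317) + 473×1.67×(93.9 − 19.9) + 273×0.385×(93.9 − 19.9) = 0
-108650 c = -66231
c = -66231/-108650 ≈ 0.6096 J/(g·°C)

c ≈ 0.61 J/(g·°C)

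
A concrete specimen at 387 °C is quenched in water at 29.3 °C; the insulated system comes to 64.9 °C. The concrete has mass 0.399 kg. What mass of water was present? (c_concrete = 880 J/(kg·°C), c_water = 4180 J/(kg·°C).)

Heat lost by the concrete = heat gained by the water:
0.399×880×(387 − 64.9) = m×4180×(64.9 − 29.3)
148808 m = 113096  ⇒  m ≈ 0.76 kg

m ≈ 0.76 kg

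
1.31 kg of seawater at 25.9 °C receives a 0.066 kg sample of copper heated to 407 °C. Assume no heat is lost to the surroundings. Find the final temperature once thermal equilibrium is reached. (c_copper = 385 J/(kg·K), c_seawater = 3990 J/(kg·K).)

Heat gained plus heat lost sum to zero:
0.066*385*(T − 407) + 1.31*3990*(T − 25.9) = 0
25.41(T − 407) + 5226.9(T − 25.9) = 0
5252.3 T = 145719
T = 145719/5252.3 ≈ 27.74 °C

T_f ≈ 27.7 °C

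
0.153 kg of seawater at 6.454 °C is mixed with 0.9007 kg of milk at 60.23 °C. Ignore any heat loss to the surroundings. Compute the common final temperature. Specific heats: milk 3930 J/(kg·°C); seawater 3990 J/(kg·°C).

T_f ≈ 52.3 °C

Net heat exchanged in the isolated system is zero:
0.9007×3930×(T − 60.23) + 0.153×3990×(T − 6.454) = 0
3539.8(T − 60.23) + 610.47(T − 6.454) = 0
(3539.8 + 610.47) T = 3539.8×60.23 + 610.47×6.454
T ≈ 52.32 °C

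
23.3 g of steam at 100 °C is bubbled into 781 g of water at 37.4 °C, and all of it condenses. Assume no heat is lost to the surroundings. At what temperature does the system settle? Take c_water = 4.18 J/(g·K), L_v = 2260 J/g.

T_f ≈ 54.9 °C

Energy conservation, ΣQ = 0:
steam→water at 100 °C releases m L_v = 23.3·2260 = 52658; condensate cools 100→T: 23.3·4.18·(T − 100) = 97.39(T − 100); water warms: 781·4.18·(T − 37.4) = 3264.6(T − 37.4)
3362 T = 52658 + 9739.4 + 122095 = 184493
T ≈ 54.88 °C — below 100 °C, confirming all the steam condensed.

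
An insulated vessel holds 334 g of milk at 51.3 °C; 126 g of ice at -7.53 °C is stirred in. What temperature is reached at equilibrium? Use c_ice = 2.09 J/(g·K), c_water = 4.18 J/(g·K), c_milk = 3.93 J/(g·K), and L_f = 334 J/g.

T_f ≈ 12.7 °C

Sum of m c ΔT and latent-heat terms is zero:
ice -7.53→0 °C: 126·2.09·7.53 = 1983; latent heat to melt: 126·334 = 42084; meltwater 0→T: 126·4.18·T = 526.68 T; milk cools: 334·3.93·(T − 51.3) = 1312.6(T − 51.3)
1839.3 T = 67337 − 44067 = 23270
T ≈ 12.65 °C. Since T > 0 °C, the all-ice-melts assumption holds.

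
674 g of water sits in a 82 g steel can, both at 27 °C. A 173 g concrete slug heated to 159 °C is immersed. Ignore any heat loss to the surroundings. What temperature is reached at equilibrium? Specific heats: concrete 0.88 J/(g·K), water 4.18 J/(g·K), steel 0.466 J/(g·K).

With ΣQ=0 the equilibrium temperature is the m·c-weighted mean:
T_f = (152.24×159 + 2817.3×27 + 38.21×27) / (152.24 + 2817.3 + 38.21)
    = 101306 / 3007.8 ≈ 33.68 °C

T_f ≈ 33.7 °C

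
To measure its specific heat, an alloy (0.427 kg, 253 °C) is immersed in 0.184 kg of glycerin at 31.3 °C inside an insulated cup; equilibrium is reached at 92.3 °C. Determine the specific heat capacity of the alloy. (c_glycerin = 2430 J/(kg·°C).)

Heat lost by the alloy = heat gained by the glycerin:
0.427×c×(253 − 92.3) = 0.184×2430×(92.3 − 31.3)
68.62 c = 27274  ⇒  c ≈ 397.5 J/(kg·°C)

c ≈ 397 J/(kg·°C)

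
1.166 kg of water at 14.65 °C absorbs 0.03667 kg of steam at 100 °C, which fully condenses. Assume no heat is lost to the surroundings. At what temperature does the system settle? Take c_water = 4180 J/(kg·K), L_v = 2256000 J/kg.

Taking heat into each body as positive, Σ m c ΔT = 0:
latent heat released on condensation: 0.03667×2256000 = 82728
  condensed water 100 °C→T: 153.28(T − 100)
  original water: 4873.9(T − 14.65)
5027.2 T = 82728 + 15328 + 71402 = 169458
T ≈ 33.71 °C, under the boiling point, so the assumption holds.

T_f ≈ 33.7 °C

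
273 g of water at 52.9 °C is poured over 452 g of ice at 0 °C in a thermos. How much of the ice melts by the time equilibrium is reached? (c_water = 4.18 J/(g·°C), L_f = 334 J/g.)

m_melted ≈ 181 g

Water can give up m c ΔT = 273·4.18·52.9 = 60366 J before reaching 0 °C.
Fully melting the ice requires m_ice L_f = 452·334 = 150968 J.
Since 60366 < 150968 J, not all the ice melts; equilibrium is at 0 °C.
m_melt = 60366 / L_f = 180.7 g.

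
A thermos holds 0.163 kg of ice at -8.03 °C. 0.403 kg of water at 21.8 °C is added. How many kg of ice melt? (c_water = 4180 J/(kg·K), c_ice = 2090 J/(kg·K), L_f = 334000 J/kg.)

Heat available from the water dropping to 0 °C: 0.403·4180·21.8 = 36723 J.
Warming the ice to 0 °C takes 0.163·2090·8.03 = 2735.6 J, leaving 33987 J for melting.
Fully melting the ice requires m_ice L_f = 0.163·334000 = 54442 J.
Since 33987 < 54442 J, not all the ice melts; equilibrium is at 0 °C.
m_melt = 33987 / L_f = 0.1018 kg.

m_melted ≈ 0.102 kg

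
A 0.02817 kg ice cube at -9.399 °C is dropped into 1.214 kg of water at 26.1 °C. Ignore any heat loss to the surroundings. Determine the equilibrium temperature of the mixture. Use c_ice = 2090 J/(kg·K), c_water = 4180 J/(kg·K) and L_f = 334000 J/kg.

Taking heat into each body as positive, Σ m c ΔT = 0:
ice -9.399→0 °C: 0.02817×2090×9.399 = 553.37; melt ice: 0.02817×334000 = 9408.8; meltwater 0→T: 0.02817×4180×T = 117.75 T; water: 5074.5(T − 26.1)
5192.3 T = 132445 − 9962.1 = 122483
T ≈ 23.59 °C — above 0 °C, consistent with complete melting.

T_f ≈ 23.6 °C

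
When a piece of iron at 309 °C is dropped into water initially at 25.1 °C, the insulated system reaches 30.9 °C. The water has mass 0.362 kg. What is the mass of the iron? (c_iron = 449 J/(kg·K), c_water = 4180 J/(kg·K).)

m ≈ 0.0703 kg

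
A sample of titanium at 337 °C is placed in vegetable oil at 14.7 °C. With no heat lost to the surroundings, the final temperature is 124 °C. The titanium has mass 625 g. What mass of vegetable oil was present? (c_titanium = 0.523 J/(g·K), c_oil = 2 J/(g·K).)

Heat lost by the titanium = heat gained by the oil:
625·0.523·(337 − 124) = m·2·(124 − 14.7)
218.6 m = 69624  ⇒  m ≈ 318.5 g

m ≈ 319 g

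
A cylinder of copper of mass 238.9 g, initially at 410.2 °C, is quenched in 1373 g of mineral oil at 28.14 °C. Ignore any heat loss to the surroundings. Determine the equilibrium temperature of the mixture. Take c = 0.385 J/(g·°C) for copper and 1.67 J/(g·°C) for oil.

T_f ≈ 42.9 °C

Set heat shed by the hot body equal to heat absorbed by the cold body:
238.9*0.385*(410.2 − T) = 1373*1.67*(T − 28.14)
91.98(410.2 − T) = 2292.9(T − 28.14)
2384.9 T = 102251  ⇒  T ≈ 42.87 °C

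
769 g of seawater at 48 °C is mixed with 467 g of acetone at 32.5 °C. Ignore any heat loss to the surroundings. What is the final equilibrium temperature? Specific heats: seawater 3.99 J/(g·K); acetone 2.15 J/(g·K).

T_f ≈ 44.2 °C

Let T be the final temperature. ΣQ_i = 0:
769*3.99*(T − 48) + 467*2.15*(T − 32.5) = 0
(3068.3 + 1004) T = 3068.3*48 + 1004*32.5
T = 179911 / 4072.4 = 44.2 °C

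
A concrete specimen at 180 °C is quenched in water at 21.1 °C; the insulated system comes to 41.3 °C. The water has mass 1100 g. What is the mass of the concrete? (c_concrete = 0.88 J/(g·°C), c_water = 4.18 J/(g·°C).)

Let T be the final temperature. ΣQ_i = 0:
m×0.88×(41.3 − 180) + 1100×4.18×(41.3 − 21.1) = 0
-122.06 m = -92880
m = -92880/-122.06 ≈ 761 g

m ≈ 761 g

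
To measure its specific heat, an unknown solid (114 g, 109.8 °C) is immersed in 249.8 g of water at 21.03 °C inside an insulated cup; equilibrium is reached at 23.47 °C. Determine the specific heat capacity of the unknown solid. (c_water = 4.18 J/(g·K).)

Net heat exchanged in the isolated system is zero:
114·c·(23.47 − 109.8) + 249.8·4.18·(23.47 − 21.03) = 0
-9841.6 c = -2547.8
c = -2547.8/-9841.6 ≈ 0.2589 J/(g·K)

c ≈ 0.259 J/(g·K)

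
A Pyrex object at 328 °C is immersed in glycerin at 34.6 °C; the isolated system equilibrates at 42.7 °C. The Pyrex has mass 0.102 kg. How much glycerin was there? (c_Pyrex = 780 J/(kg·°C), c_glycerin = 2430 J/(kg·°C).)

Heat gained plus heat lost sum to zero:
0.102·780·(42.7 − 328) + m·2430·(42.7 − 34.6) = 0
19683 m = 22698
m = 22698/19683 ≈ 1.153 kg

m ≈ 1.15 kg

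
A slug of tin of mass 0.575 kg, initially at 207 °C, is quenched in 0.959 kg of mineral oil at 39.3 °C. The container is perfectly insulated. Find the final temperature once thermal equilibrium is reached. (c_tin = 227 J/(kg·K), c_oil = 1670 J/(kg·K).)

With ΣQ=0 the equilibrium temperature is the m·c-weighted mean:
T_f = (130.52*207 + 1601.5*39.3) / (130.52 + 1601.5)
    = 89959 / 1732.1 ≈ 51.94 °C

T_f ≈ 51.9 °C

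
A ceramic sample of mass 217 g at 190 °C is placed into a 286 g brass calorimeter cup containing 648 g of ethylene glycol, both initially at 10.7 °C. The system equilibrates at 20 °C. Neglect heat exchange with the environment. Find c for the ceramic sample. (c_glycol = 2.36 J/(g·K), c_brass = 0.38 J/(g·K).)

c ≈ 0.413 J/(g·K)

Energy conservation, ΣQ = 0:
217·c·(20 − 190) + 648·2.36·(20 − 10.7) + 286·0.38·(20 − 10.7) = 0
-36890 c = -15233
c = -15233/-36890 ≈ 0.4129 J/(g·K)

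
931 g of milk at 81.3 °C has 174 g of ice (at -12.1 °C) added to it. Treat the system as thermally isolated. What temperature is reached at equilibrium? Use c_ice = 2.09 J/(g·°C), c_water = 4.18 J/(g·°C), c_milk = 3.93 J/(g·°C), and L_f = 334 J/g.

Net heat exchanged in the isolated system is zero:
ice -12.1→0 °C: 174×2.09×12.1 = 4400.3
  melt ice: 174×334 = 58116
  warm the meltwater: 727.32 T
  milk cools: 931×3.93×(T − 81.3) = 3658.8(T − 81.3)
4386.1 T = 297463 − 62516 = 234947
T ≈ 53.57 °C — above 0 °C, consistent with complete melting.

T_f ≈ 53.6 °C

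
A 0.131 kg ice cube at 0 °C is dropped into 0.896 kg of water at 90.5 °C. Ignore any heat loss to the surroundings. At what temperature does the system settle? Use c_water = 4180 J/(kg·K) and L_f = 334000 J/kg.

T_f ≈ 68.8 °C

Sum of m c ΔT and latent-heat terms is zero:
melt ice: 0.131×334000 = 43754; meltwater 0→T: 0.131×4180×T = 547.58 T; water: 3745.3(T − 90.5)
4292.9 T = 338948 − 43754 = 295194
T ≈ 68.76 °C (positive, so assuming full melt was valid).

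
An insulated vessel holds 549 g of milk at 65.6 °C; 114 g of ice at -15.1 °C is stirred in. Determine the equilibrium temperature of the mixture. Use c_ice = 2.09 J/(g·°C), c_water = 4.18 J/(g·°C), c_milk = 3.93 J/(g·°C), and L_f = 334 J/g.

T_f ≈ 37.9 °C

Net heat exchanged in the isolated system is zero:
ice -15.1→0 °C: 114×2.09×15.1 = 3597.7
  latent heat to melt: 114×334 = 38076
  warm the meltwater: 476.52 T
  milk cools: 549×3.93×(T − 65.6) = 2157.6(T − 65.6)
2634.1 T = 141537 − 41674 = 99863
T ≈ 37.91 °C — above 0 °C, consistent with complete melting.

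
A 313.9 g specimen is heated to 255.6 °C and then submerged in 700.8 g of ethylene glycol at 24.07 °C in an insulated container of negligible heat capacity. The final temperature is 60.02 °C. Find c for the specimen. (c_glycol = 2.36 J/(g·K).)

c ≈ 0.968 J/(g·K)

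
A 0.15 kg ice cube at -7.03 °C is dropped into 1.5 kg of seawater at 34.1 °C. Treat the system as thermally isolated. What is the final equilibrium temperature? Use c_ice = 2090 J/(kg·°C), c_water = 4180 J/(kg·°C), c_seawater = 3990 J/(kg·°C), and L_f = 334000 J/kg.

T_f ≈ 23.0 °C

Taking heat into each body as positive, Σ m c ΔT = 0:
warm ice to 0 °C: 0.15·2090·(0 − (-7.03)) = 2203.9; melt ice: 0.15·334000 = 50100; warm the meltwater: 627 T; seawater: 5985(T − 34.1)
6612 T = 204088 − 52304 = 151785
T ≈ 22.96 °C. Since T > 0 °C, the all-ice-melts assumption holds.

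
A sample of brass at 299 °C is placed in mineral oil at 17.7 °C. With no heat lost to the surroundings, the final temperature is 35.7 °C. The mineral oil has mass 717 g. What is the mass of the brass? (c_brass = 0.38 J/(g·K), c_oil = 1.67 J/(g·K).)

m ≈ 215 g

|Q_brass| = |Q_oil|:
m·0.38·(299 − 35.7) = 717·1.67·(35.7 − 17.7)
100.05 m = 21553  ⇒  m ≈ 215.4 g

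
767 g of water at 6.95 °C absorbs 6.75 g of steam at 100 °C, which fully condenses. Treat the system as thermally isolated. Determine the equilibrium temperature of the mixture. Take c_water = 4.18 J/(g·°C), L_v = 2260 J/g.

Let T be the final temperature. ΣQ_i = 0:
steam→water at 100 °C releases m L_v = 6.75×2260 = 15255; condensed water 100 °C→T: 28.21(T − 100); original water: 3206.1(T − 6.95)
3234.3 T = 15255 + 2821.5 + 22282 = 40359
T ≈ 12.48 °C — below 100 °C, confirming all the steam condensed.

T_f ≈ 12.5 °C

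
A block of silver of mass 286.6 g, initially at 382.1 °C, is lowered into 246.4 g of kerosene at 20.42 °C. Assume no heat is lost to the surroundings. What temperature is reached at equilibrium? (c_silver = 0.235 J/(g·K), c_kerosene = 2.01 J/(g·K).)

Heat gained plus heat lost sum to zero:
286.6*0.235*(T − 382.1) + 246.4*2.01*(T − 20.42) = 0
67.35(T − 382.1) + 495.26(T − 20.42) = 0
(67.35 + 495.26) T = 67.35*382.1 + 495.26*20.42
T = 35848/562.62 ≈ 63.72 °C

T_f ≈ 63.7 °C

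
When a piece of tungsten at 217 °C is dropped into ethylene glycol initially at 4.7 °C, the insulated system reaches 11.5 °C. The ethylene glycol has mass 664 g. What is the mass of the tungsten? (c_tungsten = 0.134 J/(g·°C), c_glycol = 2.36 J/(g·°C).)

Let T be the final temperature. ΣQ_i = 0:
m·0.134·(11.5 − 217) + 664·2.36·(11.5 − 4.7) = 0
-27.54 m = -10656
m = -10656/-27.54 ≈ 387 g

m ≈ 387 g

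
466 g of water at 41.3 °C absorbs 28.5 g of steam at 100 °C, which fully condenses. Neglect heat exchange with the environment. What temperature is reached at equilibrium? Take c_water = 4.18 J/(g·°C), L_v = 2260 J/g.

Let T be the final temperature. ΣQ_i = 0:
latent heat released on condensation: 28.5×2260 = 64410; condensed water 100 °C→T: 119.13(T − 100); original water: 1947.9(T − 41.3)
2067 T = 64410 + 11913 + 80447 = 156770
T ≈ 75.84 °C — below 100 °C, confirming all the steam condensed.

T_f ≈ 75.8 °C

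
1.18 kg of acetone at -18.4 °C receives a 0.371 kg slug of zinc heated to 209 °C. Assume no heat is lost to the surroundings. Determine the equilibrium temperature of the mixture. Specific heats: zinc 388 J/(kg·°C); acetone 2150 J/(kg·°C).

With ΣQ=0 the equilibrium temperature is the m·c-weighted mean:
T_f = (143.95·209 + 2537·(-18.4)) / (143.95 + 2537)
    = -16596 / 2680.9 ≈ -6.19 °C

T_f ≈ -6.2 °C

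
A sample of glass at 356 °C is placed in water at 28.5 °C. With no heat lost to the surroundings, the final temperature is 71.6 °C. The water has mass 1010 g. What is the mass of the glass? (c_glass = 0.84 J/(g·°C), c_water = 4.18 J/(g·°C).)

|Q_glass| = |Q_water|:
m·0.84·(356 − 71.6) = 1010·4.18·(71.6 − 28.5)
238.9 m = 181960  ⇒  m ≈ 761.7 g

m ≈ 762 g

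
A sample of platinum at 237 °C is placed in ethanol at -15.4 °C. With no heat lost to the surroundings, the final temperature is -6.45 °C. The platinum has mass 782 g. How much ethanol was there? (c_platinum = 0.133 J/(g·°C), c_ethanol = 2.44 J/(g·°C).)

Heat lost by the platinum = heat gained by the ethanol:
782×0.133×(237 − -6.45) = m×2.44×(-6.45 − (-15.4))
21.84 m = 25320  ⇒  m ≈ 1159 g

m ≈ 1160 g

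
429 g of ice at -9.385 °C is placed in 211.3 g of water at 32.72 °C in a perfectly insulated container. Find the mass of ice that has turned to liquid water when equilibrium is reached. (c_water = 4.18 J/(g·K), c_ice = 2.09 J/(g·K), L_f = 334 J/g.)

Water can give up m c ΔT = 211.3·4.18·32.72 = 28899 J before reaching 0 °C.
Of that, 429·2.09·9.385 = 8414.7 J goes to bring the ice to 0 °C, leaving 20485 J.
Melting all 429 g of ice would need 429·334 = 143286 J.
Since 20485 < 143286 J, not all the ice melts; equilibrium is at 0 °C.
Mass melted = 20485/334 ≈ 61.33 g.

m_melted ≈ 61.3 g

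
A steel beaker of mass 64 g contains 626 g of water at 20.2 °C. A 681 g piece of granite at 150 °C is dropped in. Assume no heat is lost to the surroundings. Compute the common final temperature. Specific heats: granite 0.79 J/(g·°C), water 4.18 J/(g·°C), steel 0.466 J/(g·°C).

T_f ≈ 42.1 °C

Taking heat into each body as positive, Σ m c ΔT = 0:
681×0.79×(T − 150) + 626×4.18×(T − 20.2) + 64×0.466×(T − 20.2) = 0
537.99(T − 150) + 2616.7(T − 20.2) + 29.82(T − 20.2) = 0
(537.99 + 2616.7 + 29.82) T = 537.99×150 + 2616.7×20.2 + 29.82×20.2
T ≈ 42.13 °C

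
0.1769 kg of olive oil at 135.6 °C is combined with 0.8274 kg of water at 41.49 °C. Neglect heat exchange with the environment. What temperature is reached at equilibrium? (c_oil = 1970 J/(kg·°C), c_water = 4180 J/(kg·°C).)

Heat gained plus heat lost sum to zero:
0.1769*1970*(T − 135.6) + 0.8274*4180*(T − 41.49) = 0
348.49(T − 135.6) + 3458.5(T − 41.49) = 0
3807 T = 190750
T ≈ 50.10 °C

T_f ≈ 50.1 °C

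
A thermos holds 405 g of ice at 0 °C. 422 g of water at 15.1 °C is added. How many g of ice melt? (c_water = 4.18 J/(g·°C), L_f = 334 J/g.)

Water can give up m c ΔT = 422·4.18·15.1 = 26636 J before reaching 0 °C.
Fully melting the ice requires m_ice L_f = 405·334 = 135270 J.
Since 26636 < 135270 J, not all the ice melts; equilibrium is at 0 °C.
m_melt = 26636 / L_f = 79.75 g.

m_melted ≈ 79.7 g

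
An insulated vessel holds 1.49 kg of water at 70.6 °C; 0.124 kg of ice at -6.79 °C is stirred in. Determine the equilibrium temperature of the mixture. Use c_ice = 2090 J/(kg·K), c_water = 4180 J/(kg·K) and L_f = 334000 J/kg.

Setting the total heat transfer to zero:
ice -6.79→0 °C: 0.124·2090·6.79 = 1759.7; latent heat to melt: 0.124·334000 = 41416; warm the meltwater: 518.32 T; water cools: 1.49·4180·(T − 70.6) = 6228.2(T − 70.6)
6746.5 T = 439711 − 43176 = 396535
T ≈ 58.78 °C. Since T > 0 °C, the all-ice-melts assumption holds.

T_f ≈ 58.8 °C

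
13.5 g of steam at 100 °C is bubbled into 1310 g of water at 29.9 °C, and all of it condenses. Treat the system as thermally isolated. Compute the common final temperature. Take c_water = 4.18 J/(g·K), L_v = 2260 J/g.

T_f ≈ 36.1 °C

Setting the total heat transfer to zero:
condense steam: −13.5·2260 = −30510
  condensate cools 100→T: 13.5·4.18·(T − 100) = 56.43(T − 100)
  original water: 5475.8(T − 29.9)
5532.2 T = 30510 + 5643 + 163726 = 199879
T ≈ 36.13 °C, under the boiling point, so the assumption holds.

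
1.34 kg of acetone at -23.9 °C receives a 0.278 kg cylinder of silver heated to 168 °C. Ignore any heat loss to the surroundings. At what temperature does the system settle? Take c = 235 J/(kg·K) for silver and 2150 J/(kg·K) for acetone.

Setting the total heat transfer to zero:
0.278·235·(T − 168) + 1.34·2150·(T − (-23.9)) = 0
2946.3 T = -57880
T = -57880 / 2946.3 = -19.6 °C

T_f ≈ -19.6 °C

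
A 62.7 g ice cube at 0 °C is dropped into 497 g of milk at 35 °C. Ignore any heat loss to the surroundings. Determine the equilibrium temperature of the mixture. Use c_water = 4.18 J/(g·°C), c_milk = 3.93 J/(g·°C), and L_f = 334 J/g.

T_f ≈ 21.4 °C

Energy conservation, ΣQ = 0:
melt ice: 62.7·334 = 20942; warm the meltwater: 262.09 T; milk: 1953.2(T − 35)
2215.3 T = 68362 − 20942 = 47421
T ≈ 21.41 °C (positive, so assuming full melt was valid).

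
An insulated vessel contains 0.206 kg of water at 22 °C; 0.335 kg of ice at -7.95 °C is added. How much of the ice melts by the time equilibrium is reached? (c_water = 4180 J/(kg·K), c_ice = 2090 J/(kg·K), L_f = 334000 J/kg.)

Heat available from the water dropping to 0 °C: 0.206×4180×22 = 18944 J.
Warming the ice to 0 °C takes 0.335×2090×7.95 = 5566.2 J, leaving 13378 J for melting.
Fully melting the ice requires m_ice L_f = 0.335×334000 = 111890 J.
That's not enough to melt it all — equilibrium is at 0 °C with ice remaining.
m_melt = 13378 / L_f = 0.04005 kg.

m_melted ≈ 0.0401 kg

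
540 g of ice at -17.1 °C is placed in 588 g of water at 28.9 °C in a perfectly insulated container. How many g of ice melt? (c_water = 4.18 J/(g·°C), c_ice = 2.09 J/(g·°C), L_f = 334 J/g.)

m_melted ≈ 155 g

Heat available from the water dropping to 0 °C: 588×4.18×28.9 = 71032 J.
Of that, 540×2.09×17.1 = 19299 J goes to bring the ice to 0 °C, leaving 51733 J.
Fully melting the ice requires m_ice L_f = 540×334 = 180360 J.
Since 51733 < 180360 J, not all the ice melts; equilibrium is at 0 °C.
Mass melted = 51733/334 ≈ 154.9 g.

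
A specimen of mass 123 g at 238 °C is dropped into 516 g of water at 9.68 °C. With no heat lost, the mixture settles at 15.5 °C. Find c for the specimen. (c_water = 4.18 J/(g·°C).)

c ≈ 0.459 J/(g·°C)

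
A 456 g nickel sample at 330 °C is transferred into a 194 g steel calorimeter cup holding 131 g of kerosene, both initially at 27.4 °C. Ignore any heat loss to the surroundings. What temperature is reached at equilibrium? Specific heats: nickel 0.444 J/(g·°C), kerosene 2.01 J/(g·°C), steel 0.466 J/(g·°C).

Heat gained plus heat lost sum to zero:
456×0.444×(T − 330) + 131×2.01×(T − 27.4) + 194×0.466×(T − 27.4) = 0
(202.46 + 263.31 + 90.4) T = 202.46×330 + 263.31×27.4 + 90.4×27.4
T = 76505 / 556.18 = 138 °C

T_f ≈ 137.6 °C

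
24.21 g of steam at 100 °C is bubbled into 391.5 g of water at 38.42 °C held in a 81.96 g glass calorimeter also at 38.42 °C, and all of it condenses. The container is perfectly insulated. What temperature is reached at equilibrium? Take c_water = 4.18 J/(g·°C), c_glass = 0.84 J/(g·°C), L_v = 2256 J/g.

Heat gained plus heat lost sum to zero:
steam→water at 100 °C releases m L_v = 24.21·2256 = 54618; condensate cools 100→T: 24.21·4.18·(T − 100) = 101.2(T − 100); water warms: 391.5·4.18·(T − 38.42) = 1636.5(T − 38.42); cup: 68.85(T − 38.42)
1806.5 T = 54618 + 10120 + 65518 = 130256
T ≈ 72.10 °C — below 100 °C, confirming all the steam condensed.

T_f ≈ 72.1 °C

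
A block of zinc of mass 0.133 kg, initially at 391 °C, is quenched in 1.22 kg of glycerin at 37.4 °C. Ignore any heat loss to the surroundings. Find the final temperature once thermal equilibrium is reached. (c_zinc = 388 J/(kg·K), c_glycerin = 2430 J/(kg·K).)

T_f ≈ 43.4 °C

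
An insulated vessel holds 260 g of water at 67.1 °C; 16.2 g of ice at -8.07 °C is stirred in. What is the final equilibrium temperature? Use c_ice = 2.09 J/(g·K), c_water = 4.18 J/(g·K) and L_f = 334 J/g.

Heat gained plus heat lost sum to zero:
warm ice to 0 °C: 16.2·2.09·(0 − (-8.07)) = 273.23; fusion: m_ice L_f = 16.2·334 = 5410.8; warm the meltwater: 67.72 T; water: 1086.8(T − 67.1)
1154.5 T = 72924 − 5684 = 67240
T ≈ 58.24 °C (positive, so assuming full melt was valid).

T_f ≈ 58.2 °C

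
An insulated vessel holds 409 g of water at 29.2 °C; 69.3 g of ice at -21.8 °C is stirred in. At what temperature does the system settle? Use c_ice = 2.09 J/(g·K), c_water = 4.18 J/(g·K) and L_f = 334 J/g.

Setting the total heat transfer to zero:
ice -21.8→0 °C: 69.3×2.09×21.8 = 3157.4; latent heat to melt: 69.3×334 = 23146; meltwater 0→T: 69.3×4.18×T = 289.67 T; water cools: 409×4.18×(T − 29.2) = 1709.6(T − 29.2)
1999.3 T = 49921 − 26304 = 23617
T ≈ 11.81 °C — above 0 °C, consistent with complete melting.

T_f ≈ 11.8 °C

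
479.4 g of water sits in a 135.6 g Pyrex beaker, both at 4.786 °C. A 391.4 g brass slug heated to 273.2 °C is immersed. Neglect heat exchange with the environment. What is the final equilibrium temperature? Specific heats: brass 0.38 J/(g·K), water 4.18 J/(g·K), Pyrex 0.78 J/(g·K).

T_f ≈ 22.5 °C

Setting the total heat transfer to zero:
391.4*0.38*(T − 273.2) + 479.4*4.18*(T − 4.786) + 135.6*0.78*(T − 4.786) = 0
148.73(T − 273.2) + 2003.9(T − 4.786) + 105.77(T − 4.786) = 0
2258.4 T = 50730
T = 50730/2258.4 ≈ 22.46 °C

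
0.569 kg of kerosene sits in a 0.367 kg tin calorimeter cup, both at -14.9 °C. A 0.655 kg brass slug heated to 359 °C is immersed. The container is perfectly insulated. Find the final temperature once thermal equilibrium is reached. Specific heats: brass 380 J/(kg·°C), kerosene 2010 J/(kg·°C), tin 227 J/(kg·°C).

T_f ≈ 48.2 °C

Energy conservation, ΣQ = 0:
0.655×380×(T − 359) + 0.569×2010×(T − (-14.9)) + 0.367×227×(T − (-14.9)) = 0
248.9(T − 359) + 1143.7(T − (-14.9)) + 83.31(T − (-14.9)) = 0
(248.9 + 1143.7 + 83.31) T = 248.9×359 + 1143.7×(-14.9) + 83.31×(-14.9)
T = 71073 / 1475.9 = 48.2 °C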